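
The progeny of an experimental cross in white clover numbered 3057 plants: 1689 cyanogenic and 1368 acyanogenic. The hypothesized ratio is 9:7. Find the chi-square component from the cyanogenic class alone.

The 9:7 ratio has 16 parts, so with N = 3057 the expected counts are:
  cyanogenic: 3057 × 9/16 = 1719.5625
  acyanogenic: 3057 × 7/16 = 1337.4375
Contribution of cyanogenic: (1689 − 1719.5625)² / 1719.5625 = 0.5432

0.543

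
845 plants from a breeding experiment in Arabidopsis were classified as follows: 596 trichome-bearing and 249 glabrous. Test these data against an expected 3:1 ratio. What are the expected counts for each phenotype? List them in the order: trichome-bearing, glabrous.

Under the 3:1 hypothesis (Σ ratio = 4, N = 845):
  trichome-bearing: 845 × 3/4 = 633.75
  glabrous: 845 × 1/4 = 211.25

633.75, 211.25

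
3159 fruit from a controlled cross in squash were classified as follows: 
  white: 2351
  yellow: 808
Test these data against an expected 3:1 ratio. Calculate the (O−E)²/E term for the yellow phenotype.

0.422

The 3:1 ratio has 4 parts, so with N = 3159 the expected counts are:
  white: 3159 × 3/4 = 2369.25
  yellow: 3159 × 1/4 = 789.75
Contribution of yellow: (808 − 789.75)² / 789.75 = 0.4217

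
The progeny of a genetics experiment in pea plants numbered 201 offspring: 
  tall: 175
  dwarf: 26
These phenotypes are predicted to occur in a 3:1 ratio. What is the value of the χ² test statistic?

The 3:1 ratio has 4 parts, so with N = 201 the expected counts are:
  tall: 201 × 3/4 = 150.75
  dwarf: 201 × 1/4 = 50.25
χ² = Σ (O − E)² / E
  tall: (175 − 150.75)² / 150.75 = 3.9009
  dwarf: (26 − 50.25)² / 50.25 = 11.7027
χ² = 3.9009 + 11.7027 = 15.6036 ≈ 15.604

15.604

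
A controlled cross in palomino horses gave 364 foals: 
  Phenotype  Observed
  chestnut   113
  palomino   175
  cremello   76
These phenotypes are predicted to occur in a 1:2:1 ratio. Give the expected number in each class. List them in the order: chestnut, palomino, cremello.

91, 182, 91

Total ratio parts = 4. Expected numbers out of 364:
  chestnut: 364 × 1/4 = 91
  palomino: 364 × 2/4 = 182
  cremello: 364 × 1/4 = 91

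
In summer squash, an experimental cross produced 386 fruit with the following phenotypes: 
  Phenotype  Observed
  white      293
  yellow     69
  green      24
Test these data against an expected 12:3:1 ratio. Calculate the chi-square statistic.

0.200

Expected counts for N = 386 under a 12:3:1 ratio (total parts = 16):
  white: 386 × 12/16 = 289.5
  yellow: 386 × 3/16 = 72.375
  green: 386 × 1/16 = 24.125
χ² = Σ (O − E)² / E
  white: (293 − 289.5)² / 289.5 = 0.0423
  yellow: (69 − 72.375)² / 72.375 = 0.1574
  green: (24 − 24.125)² / 24.125 = 0.0006
χ² = 0.0423 + 0.1574 + 0.0006 = 0.2003 ≈ 0.200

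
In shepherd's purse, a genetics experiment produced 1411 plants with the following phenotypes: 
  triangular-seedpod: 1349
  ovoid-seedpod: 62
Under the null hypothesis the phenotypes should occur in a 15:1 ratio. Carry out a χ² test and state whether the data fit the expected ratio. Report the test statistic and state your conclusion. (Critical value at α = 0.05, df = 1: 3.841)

8.295; not consistent

The 15:1 ratio has 16 parts, so with N = 1411 the expected counts are:
  triangular-seedpod: 1411 × 15/16 = 1322.8125
  ovoid-seedpod: 1411 × 1/16 = 88.1875
χ² = Σ (O − E)² / E
  triangular-seedpod: (1349 − 1322.8125)² / 1322.8125 = 0.5184
  ovoid-seedpod: (62 − 88.1875)² / 88.1875 = 7.7764
χ² = 0.5184 + 7.7764 = 8.2948 ≈ 8.295
Degrees of freedom = 2 − 1 = 1; critical value at α = 0.05 is 3.841.
Since 8.295 > 3.841, we reject the null hypothesis — the data do not fit the 15:1 ratio.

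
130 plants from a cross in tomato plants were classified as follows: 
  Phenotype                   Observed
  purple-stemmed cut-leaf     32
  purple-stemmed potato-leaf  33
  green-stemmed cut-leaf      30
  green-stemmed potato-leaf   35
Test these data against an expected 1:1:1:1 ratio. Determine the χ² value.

Expected counts for N = 130 under a 1:1:1:1 ratio (total parts = 4):
  purple-stemmed cut-leaf: 130 × 1/4 = 32.5
  purple-stemmed potato-leaf: 130 × 1/4 = 32.5
  green-stemmed cut-leaf: 130 × 1/4 = 32.5
  green-stemmed potato-leaf: 130 × 1/4 = 32.5
χ² = Σ (O − E)² / E
  purple-stemmed cut-leaf: (32 − 32.5)² / 32.5 = 0.0077
  purple-stemmed potato-leaf: (33 − 32.5)² / 32.5 = 0.0077
  green-stemmed cut-leaf: (30 − 32.5)² / 32.5 = 0.1923
  green-stemmed potato-leaf: (35 − 32.5)² / 32.5 = 0.1923
χ² = 0.0077 + 0.0077 + 0.1923 + 0.1923 = 0.400

0.400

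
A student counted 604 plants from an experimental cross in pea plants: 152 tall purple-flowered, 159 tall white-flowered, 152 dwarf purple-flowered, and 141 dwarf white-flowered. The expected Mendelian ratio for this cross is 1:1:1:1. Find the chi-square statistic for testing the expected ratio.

Under the 1:1:1:1 hypothesis (Σ ratio = 4, N = 604):
  tall purple-flowered: 604 × 1/4 = 151
  tall white-flowered: 604 × 1/4 = 151
  dwarf purple-flowered: 604 × 1/4 = 151
  dwarf white-flowered: 604 × 1/4 = 151
χ² = Σ (O − E)² / E
  tall purple-flowered: (152 − 151)² / 151 = 0.0066
  tall white-flowered: (159 − 151)² / 151 = 0.4238
  dwarf purple-flowered: (152 − 151)² / 151 = 0.0066
  dwarf white-flowered: (141 − 151)² / 151 = 0.6623
χ² = 0.0066 + 0.4238 + 0.0066 + 0.6623 = 1.0993 ≈ 1.099

1.099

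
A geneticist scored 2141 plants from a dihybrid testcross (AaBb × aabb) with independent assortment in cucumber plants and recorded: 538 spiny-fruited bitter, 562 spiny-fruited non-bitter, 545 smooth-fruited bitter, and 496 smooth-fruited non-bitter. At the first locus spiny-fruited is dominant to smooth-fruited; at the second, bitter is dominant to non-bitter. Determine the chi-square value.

4.407

A dihybrid testcross with independent assortment gives a 1:1:1:1 ratio.
Expected counts for N = 2141 under a 1:1:1:1 ratio (total parts = 4):
  spiny-fruited bitter: 2141 × 1/4 = 535.25
  spiny-fruited non-bitter: 2141 × 1/4 = 535.25
  smooth-fruited bitter: 2141 × 1/4 = 535.25
  smooth-fruited non-bitter: 2141 × 1/4 = 535.25
χ² = Σ (O − E)² / E
  spiny-fruited bitter: (538 − 535.25)² / 535.25 = 0.0141
  spiny-fruited non-bitter: (562 − 535.25)² / 535.25 = 1.3369
  smooth-fruited bitter: (545 − 535.25)² / 535.25 = 0.1776
  smooth-fruited non-bitter: (496 − 535.25)² / 535.25 = 2.8782
χ² = 0.0141 + 1.3369 + 0.1776 + 2.8782 = 4.4068 ≈ 4.407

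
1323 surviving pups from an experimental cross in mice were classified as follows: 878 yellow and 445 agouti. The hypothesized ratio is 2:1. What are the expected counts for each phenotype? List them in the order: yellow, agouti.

Total ratio parts = 3. Expected numbers out of 1323:
  yellow: 1323 × 2/3 = 882
  agouti: 1323 × 1/3 = 441

882, 441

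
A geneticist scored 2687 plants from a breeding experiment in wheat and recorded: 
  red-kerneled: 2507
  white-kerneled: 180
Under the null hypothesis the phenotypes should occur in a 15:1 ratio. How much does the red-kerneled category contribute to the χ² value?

0.058

Expected counts for N = 2687 under a 15:1 ratio (total parts = 16):
  red-kerneled: 2687 × 15/16 = 2519.0625
  white-kerneled: 2687 × 1/16 = 167.9375
Contribution of red-kerneled: (2507 − 2519.0625)² / 2519.0625 = 0.0578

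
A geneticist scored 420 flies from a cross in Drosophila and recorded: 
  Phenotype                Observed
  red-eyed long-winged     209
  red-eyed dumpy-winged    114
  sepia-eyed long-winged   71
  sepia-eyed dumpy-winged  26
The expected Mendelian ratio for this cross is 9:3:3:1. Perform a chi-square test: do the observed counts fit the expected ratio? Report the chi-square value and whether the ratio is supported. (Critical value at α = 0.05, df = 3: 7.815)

19.687; not consistent

The 9:3:3:1 ratio has 16 parts, so with N = 420 the expected counts are:
  red-eyed long-winged: 420 × 9/16 = 236.25
  red-eyed dumpy-winged: 420 × 3/16 = 78.75
  sepia-eyed long-winged: 420 × 3/16 = 78.75
  sepia-eyed dumpy-winged: 420 × 1/16 = 26.25
χ² = Σ (O − E)² / E
  red-eyed long-winged: (209 − 236.25)² / 236.25 = 3.1431
  red-eyed dumpy-winged: (114 − 78.75)² / 78.75 = 15.7786
  sepia-eyed long-winged: (71 − 78.75)² / 78.75 = 0.7627
  sepia-eyed dumpy-winged: (26 − 26.25)² / 26.25 = 0.0024
χ² = 3.1431 + 15.7786 + 0.7627 + 0.0024 = 19.6868 ≈ 19.687
Degrees of freedom = 4 − 1 = 3; critical value at α = 0.05 is 7.815.
Since 19.687 > 7.815, we reject the null hypothesis — the data do not fit the 9:3:3:1 ratio.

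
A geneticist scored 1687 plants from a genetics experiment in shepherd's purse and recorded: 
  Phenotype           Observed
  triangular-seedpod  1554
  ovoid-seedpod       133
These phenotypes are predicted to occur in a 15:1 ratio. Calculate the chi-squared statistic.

7.685

The 15:1 ratio has 16 parts, so with N = 1687 the expected counts are:
  triangular-seedpod: 1687 × 15/16 = 1581.5625
  ovoid-seedpod: 1687 × 1/16 = 105.4375
χ² = Σ (O − E)² / E
  triangular-seedpod: (1554 − 1581.5625)² / 1581.5625 = 0.4803
  ovoid-seedpod: (133 − 105.4375)² / 105.4375 = 7.2051
χ² = 0.4803 + 7.2051 = 7.6854 ≈ 7.685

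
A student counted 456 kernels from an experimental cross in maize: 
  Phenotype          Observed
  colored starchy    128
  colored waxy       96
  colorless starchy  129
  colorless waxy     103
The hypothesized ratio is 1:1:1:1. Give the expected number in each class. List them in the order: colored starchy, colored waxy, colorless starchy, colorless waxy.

114, 114, 114, 114

The 1:1:1:1 ratio has 4 parts, so with N = 456 the expected counts are:
  colored starchy: 456 × 1/4 = 114
  colored waxy: 456 × 1/4 = 114
  colorless starchy: 456 × 1/4 = 114
  colorless waxy: 456 × 1/4 = 114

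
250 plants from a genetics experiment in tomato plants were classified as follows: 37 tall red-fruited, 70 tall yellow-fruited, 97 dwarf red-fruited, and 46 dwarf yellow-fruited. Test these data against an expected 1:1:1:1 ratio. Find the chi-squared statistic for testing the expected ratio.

Expected counts for N = 250 under a 1:1:1:1 ratio (total parts = 4):
  tall red-fruited: 250 × 1/4 = 62.5
  tall yellow-fruited: 250 × 1/4 = 62.5
  dwarf red-fruited: 250 × 1/4 = 62.5
  dwarf yellow-fruited: 250 × 1/4 = 62.5
χ² = Σ (O − E)² / E
  tall red-fruited: (37 − 62.5)² / 62.5 = 10.4040
  tall yellow-fruited: (70 − 62.5)² / 62.5 = 0.9000
  dwarf red-fruited: (97 − 62.5)² / 62.5 = 19.0440
  dwarf yellow-fruited: (46 − 62.5)² / 62.5 = 4.3560
χ² = 10.4040 + 0.9000 + 19.0440 + 4.3560 = 34.704

34.704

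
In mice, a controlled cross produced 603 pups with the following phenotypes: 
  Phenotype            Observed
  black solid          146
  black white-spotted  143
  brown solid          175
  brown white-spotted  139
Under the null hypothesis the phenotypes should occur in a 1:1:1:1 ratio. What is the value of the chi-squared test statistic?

5.365

Total ratio parts = 4. Expected numbers out of 603:
  black solid: 603 × 1/4 = 150.75
  black white-spotted: 603 × 1/4 = 150.75
  brown solid: 603 × 1/4 = 150.75
  brown white-spotted: 603 × 1/4 = 150.75
χ² = Σ (O − E)² / E
  black solid: (146 − 150.75)² / 150.75 = 0.1497
  black white-spotted: (143 − 150.75)² / 150.75 = 0.3984
  brown solid: (175 − 150.75)² / 150.75 = 3.9009
  brown white-spotted: (139 − 150.75)² / 150.75 = 0.9158
χ² = 0.1497 + 0.3984 + 3.9009 + 0.9158 = 5.3648 ≈ 5.365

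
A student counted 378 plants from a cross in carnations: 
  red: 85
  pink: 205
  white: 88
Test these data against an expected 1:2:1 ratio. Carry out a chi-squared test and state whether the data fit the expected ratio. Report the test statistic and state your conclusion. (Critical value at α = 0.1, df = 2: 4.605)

Total ratio parts = 4. Expected numbers out of 378:
  red: 378 × 1/4 = 94.5
  pink: 378 × 2/4 = 189
  white: 378 × 1/4 = 94.5
χ² = Σ (O − E)² / E
  red: (85 − 94.5)² / 94.5 = 0.9550
  pink: (205 − 189)² / 189 = 1.3545
  white: (88 − 94.5)² / 94.5 = 0.4471
χ² = 0.9550 + 1.3545 + 0.4471 = 2.7566 ≈ 2.757
Degrees of freedom = 3 − 1 = 2; critical value at α = 0.1 is 4.605.
Since 2.757 < 4.605, we fail to reject the null hypothesis — the data are consistent with the 1:2:1 ratio.

2.757; consistent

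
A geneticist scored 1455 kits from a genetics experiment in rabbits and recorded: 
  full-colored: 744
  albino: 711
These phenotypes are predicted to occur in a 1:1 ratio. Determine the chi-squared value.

0.748

The 1:1 ratio has 2 parts, so with N = 1455 the expected counts are:
  full-colored: 1455 × 1/2 = 727.5
  albino: 1455 × 1/2 = 727.5
χ² = Σ (O − E)² / E
  full-colored: (744 − 727.5)² / 727.5 = 0.3742
  albino: (711 − 727.5)² / 727.5 = 0.3742
χ² = 0.3742 + 0.3742 = 0.7484 ≈ 0.748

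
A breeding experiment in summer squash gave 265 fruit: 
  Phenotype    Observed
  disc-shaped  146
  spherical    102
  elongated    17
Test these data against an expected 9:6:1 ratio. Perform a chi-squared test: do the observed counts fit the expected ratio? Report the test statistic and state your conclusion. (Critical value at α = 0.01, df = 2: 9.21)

0.144; consistent

Under the 9:6:1 hypothesis (Σ ratio = 16, N = 265):
  disc-shaped: 265 × 9/16 = 149.0625
  spherical: 265 × 6/16 = 99.375
  elongated: 265 × 1/16 = 16.5625
χ² = Σ (O − E)² / E
  disc-shaped: (146 − 149.0625)² / 149.0625 = 0.0629
  spherical: (102 − 99.375)² / 99.375 = 0.0693
  elongated: (17 − 16.5625)² / 16.5625 = 0.0116
χ² = 0.0629 + 0.0693 + 0.0116 = 0.1438 ≈ 0.144
Degrees of freedom = 3 − 1 = 2; critical value at α = 0.01 is 9.21.
Since 0.144 < 9.21, we fail to reject the null hypothesis — the data are consistent with the 9:6:1 ratio.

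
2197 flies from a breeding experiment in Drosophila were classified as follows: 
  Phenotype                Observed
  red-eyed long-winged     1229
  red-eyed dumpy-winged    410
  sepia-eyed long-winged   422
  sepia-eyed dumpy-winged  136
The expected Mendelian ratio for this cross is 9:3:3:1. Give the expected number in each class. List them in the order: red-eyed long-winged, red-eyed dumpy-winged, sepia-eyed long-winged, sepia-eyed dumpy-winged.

1235.8125, 411.9375, 411.9375, 137.3125

Under the 9:3:3:1 hypothesis (Σ ratio = 16, N = 2197):
  red-eyed long-winged: 2197 × 9/16 = 1235.8125
  red-eyed dumpy-winged: 2197 × 3/16 = 411.9375
  sepia-eyed long-winged: 2197 × 3/16 = 411.9375
  sepia-eyed dumpy-winged: 2197 × 1/16 = 137.3125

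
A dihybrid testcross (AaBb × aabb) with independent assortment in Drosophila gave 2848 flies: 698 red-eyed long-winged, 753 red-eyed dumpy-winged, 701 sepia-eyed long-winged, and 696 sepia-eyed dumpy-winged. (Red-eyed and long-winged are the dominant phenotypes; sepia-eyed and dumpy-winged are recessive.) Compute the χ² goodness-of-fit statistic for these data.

A dihybrid testcross with independent assortment gives a 1:1:1:1 ratio.
Total ratio parts = 4. Expected numbers out of 2848:
  red-eyed long-winged: 2848 × 1/4 = 712
  red-eyed dumpy-winged: 2848 × 1/4 = 712
  sepia-eyed long-winged: 2848 × 1/4 = 712
  sepia-eyed dumpy-winged: 2848 × 1/4 = 712
χ² = Σ (O − E)² / E
  red-eyed long-winged: (698 − 712)² / 712 = 0.2753
  red-eyed dumpy-winged: (753 − 712)² / 712 = 2.3610
  sepia-eyed long-winged: (701 − 712)² / 712 = 0.1699
  sepia-eyed dumpy-winged: (696 − 712)² / 712 = 0.3596
χ² = 0.2753 + 2.3610 + 0.1699 + 0.3596 = 3.1658 ≈ 3.166

3.166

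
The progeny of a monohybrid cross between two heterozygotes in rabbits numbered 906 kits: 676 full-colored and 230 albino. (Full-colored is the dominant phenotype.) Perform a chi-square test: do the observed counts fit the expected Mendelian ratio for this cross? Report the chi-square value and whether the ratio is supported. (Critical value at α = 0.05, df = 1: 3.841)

0.072; consistent

For a monohybrid cross between heterozygotes with complete dominance, the expected phenotypic ratio is 3:1.
Under the 3:1 hypothesis (Σ ratio = 4, N = 906):
  full-colored: 906 × 3/4 = 679.5
  albino: 906 × 1/4 = 226.5
χ² = Σ (O − E)² / E
  full-colored: (676 − 679.5)² / 679.5 = 0.0180
  albino: (230 − 226.5)² / 226.5 = 0.0541
χ² = 0.0180 + 0.0541 = 0.0721 ≈ 0.072
Degrees of freedom = 2 − 1 = 1; critical value at α = 0.05 is 3.841.
Since 0.072 < 3.841, we fail to reject the null hypothesis — the data are consistent with the 3:1 ratio.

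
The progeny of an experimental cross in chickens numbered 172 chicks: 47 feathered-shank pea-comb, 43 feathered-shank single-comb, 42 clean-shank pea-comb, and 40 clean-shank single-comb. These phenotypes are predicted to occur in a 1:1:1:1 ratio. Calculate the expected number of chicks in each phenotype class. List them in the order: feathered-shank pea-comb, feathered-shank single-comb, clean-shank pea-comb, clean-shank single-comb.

43, 43, 43, 43

Expected counts for N = 172 under a 1:1:1:1 ratio (total parts = 4):
  feathered-shank pea-comb: 172 × 1/4 = 43
  feathered-shank single-comb: 172 × 1/4 = 43
  clean-shank pea-comb: 172 × 1/4 = 43
  clean-shank single-comb: 172 × 1/4 = 43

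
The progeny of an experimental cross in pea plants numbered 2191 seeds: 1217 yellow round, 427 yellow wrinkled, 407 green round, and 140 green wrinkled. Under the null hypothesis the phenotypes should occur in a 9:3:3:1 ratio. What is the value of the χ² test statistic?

Under the 9:3:3:1 hypothesis (Σ ratio = 16, N = 2191):
  yellow round: 2191 × 9/16 = 1232.4375
  yellow wrinkled: 2191 × 3/16 = 410.8125
  green round: 2191 × 3/16 = 410.8125
  green wrinkled: 2191 × 1/16 = 136.9375
χ² = Σ (O − E)² / E
  yellow round: (1217 − 1232.4375)² / 1232.4375 = 0.1934
  yellow wrinkled: (427 − 410.8125)² / 410.8125 = 0.6378
  green round: (407 − 410.8125)² / 410.8125 = 0.0354
  green wrinkled: (140 − 136.9375)² / 136.9375 = 0.0685
χ² = 0.1934 + 0.6378 + 0.0354 + 0.0685 = 0.9351 ≈ 0.935

0.935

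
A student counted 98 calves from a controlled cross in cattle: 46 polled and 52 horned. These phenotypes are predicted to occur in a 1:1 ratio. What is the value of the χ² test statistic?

0.367

Expected counts for N = 98 under a 1:1 ratio (total parts = 2):
  polled: 98 × 1/2 = 49
  horned: 98 × 1/2 = 49
χ² = Σ (O − E)² / E
  polled: (46 − 49)² / 49 = 0.1837
  horned: (52 − 49)² / 49 = 0.1837
χ² = 0.1837 + 0.1837 = 0.3674 ≈ 0.367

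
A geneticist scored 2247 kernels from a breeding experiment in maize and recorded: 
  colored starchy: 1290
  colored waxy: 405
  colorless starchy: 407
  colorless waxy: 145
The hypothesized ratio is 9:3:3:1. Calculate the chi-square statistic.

Under the 9:3:3:1 hypothesis (Σ ratio = 16, N = 2247):
  colored starchy: 2247 × 9/16 = 1263.9375
  colored waxy: 2247 × 3/16 = 421.3125
  colorless starchy: 2247 × 3/16 = 421.3125
  colorless waxy: 2247 × 1/16 = 140.4375
χ² = Σ (O − E)² / E
  colored starchy: (1290 − 1263.9375)² / 1263.9375 = 0.5374
  colored waxy: (405 − 421.3125)² / 421.3125 = 0.6316
  colorless starchy: (407 − 421.3125)² / 421.3125 = 0.4862
  colorless waxy: (145 − 140.4375)² / 140.4375 = 0.1482
χ² = 0.5374 + 0.6316 + 0.4862 + 0.1482 = 1.8034 ≈ 1.803

1.803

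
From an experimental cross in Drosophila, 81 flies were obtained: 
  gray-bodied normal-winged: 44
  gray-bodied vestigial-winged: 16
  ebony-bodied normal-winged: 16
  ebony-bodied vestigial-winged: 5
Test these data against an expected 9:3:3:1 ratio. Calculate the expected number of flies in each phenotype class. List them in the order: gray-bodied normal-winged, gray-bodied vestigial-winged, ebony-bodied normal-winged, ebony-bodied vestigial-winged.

45.5625, 15.1875, 15.1875, 5.0625

Total ratio parts = 16. Expected numbers out of 81:
  gray-bodied normal-winged: 81 × 9/16 = 45.5625
  gray-bodied vestigial-winged: 81 × 3/16 = 15.1875
  ebony-bodied normal-winged: 81 × 3/16 = 15.1875
  ebony-bodied vestigial-winged: 81 × 1/16 = 5.0625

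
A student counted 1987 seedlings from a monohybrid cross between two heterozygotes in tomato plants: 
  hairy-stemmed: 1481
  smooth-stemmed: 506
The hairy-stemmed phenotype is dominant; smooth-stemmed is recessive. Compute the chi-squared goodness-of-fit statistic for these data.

0.230

For a monohybrid cross between heterozygotes with complete dominance, the expected phenotypic ratio is 3:1.
Total ratio parts = 4. Expected numbers out of 1987:
  hairy-stemmed: 1987 × 3/4 = 1490.25
  smooth-stemmed: 1987 × 1/4 = 496.75
χ² = Σ (O − E)² / E
  hairy-stemmed: (1481 − 1490.25)² / 1490.25 = 0.0574
  smooth-stemmed: (506 − 496.75)² / 496.75 = 0.1722
χ² = 0.0574 + 0.1722 = 0.2296 ≈ 0.230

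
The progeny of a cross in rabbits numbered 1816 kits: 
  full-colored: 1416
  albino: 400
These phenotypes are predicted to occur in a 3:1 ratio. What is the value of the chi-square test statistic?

8.564

Total ratio parts = 4. Expected numbers out of 1816:
  full-colored: 1816 × 3/4 = 1362
  albino: 1816 × 1/4 = 454
χ² = Σ (O − E)² / E
  full-colored: (1416 − 1362)² / 1362 = 2.1410
  albino: (400 − 454)² / 454 = 6.4229
χ² = 2.1410 + 6.4229 = 8.5639 ≈ 8.564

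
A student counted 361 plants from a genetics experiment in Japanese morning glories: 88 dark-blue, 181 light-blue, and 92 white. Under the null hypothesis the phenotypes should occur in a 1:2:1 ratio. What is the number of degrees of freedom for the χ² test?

2

A goodness-of-fit test with 3 phenotype classes has df = 3 − 1 = 2.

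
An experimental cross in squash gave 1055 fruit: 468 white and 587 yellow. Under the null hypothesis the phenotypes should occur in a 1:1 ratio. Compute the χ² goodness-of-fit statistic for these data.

Expected counts for N = 1055 under a 1:1 ratio (total parts = 2):
  white: 1055 × 1/2 = 527.5
  yellow: 1055 × 1/2 = 527.5
χ² = Σ (O − E)² / E
  white: (468 − 527.5)² / 527.5 = 6.7114
  yellow: (587 − 527.5)² / 527.5 = 6.7114
χ² = 6.7114 + 6.7114 = 13.4228 ≈ 13.423

13.423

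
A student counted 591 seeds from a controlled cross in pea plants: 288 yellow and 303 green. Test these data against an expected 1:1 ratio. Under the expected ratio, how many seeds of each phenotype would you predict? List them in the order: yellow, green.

295.5, 295.5

Under the 1:1 hypothesis (Σ ratio = 2, N = 591):
  yellow: 591 × 1/2 = 295.5
  green: 591 × 1/2 = 295.5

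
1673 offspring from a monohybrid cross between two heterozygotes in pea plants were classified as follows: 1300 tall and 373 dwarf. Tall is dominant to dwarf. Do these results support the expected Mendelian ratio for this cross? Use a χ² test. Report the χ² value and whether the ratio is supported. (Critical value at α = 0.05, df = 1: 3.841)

6.527; not consistent

For a monohybrid cross between heterozygotes with complete dominance, the expected phenotypic ratio is 3:1.
Under the 3:1 hypothesis (Σ ratio = 4, N = 1673):
  tall: 1673 × 3/4 = 1254.75
  dwarf: 1673 × 1/4 = 418.25
χ² = Σ (O − E)² / E
  tall: (1300 − 1254.75)² / 1254.75 = 1.6318
  dwarf: (373 − 418.25)² / 418.25 = 4.8955
χ² = 1.6318 + 4.8955 = 6.5273 ≈ 6.527
Degrees of freedom = 2 − 1 = 1; critical value at α = 0.05 is 3.841.
Since 6.527 > 3.841, we reject the null hypothesis — the data do not fit the 3:1 ratio.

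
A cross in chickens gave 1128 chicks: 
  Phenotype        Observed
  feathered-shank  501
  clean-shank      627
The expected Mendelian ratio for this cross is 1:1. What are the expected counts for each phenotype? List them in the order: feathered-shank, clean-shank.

Under the 1:1 hypothesis (Σ ratio = 2, N = 1128):
  feathered-shank: 1128 × 1/2 = 564
  clean-shank: 1128 × 1/2 = 564

564, 564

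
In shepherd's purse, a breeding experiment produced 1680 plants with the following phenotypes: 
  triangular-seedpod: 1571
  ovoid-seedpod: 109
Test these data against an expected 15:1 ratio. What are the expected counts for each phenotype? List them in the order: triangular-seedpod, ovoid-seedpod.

1575, 105

Under the 15:1 hypothesis (Σ ratio = 16, N = 1680):
  triangular-seedpod: 1680 × 15/16 = 1575
  ovoid-seedpod: 1680 × 1/16 = 105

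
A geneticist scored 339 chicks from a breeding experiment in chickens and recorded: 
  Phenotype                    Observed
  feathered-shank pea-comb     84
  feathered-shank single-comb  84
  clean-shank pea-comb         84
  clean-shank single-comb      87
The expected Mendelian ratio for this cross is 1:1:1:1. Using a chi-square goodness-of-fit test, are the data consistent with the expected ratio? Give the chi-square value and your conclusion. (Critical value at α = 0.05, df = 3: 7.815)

0.080; consistent

Expected counts for N = 339 under a 1:1:1:1 ratio (total parts = 4):
  feathered-shank pea-comb: 339 × 1/4 = 84.75
  feathered-shank single-comb: 339 × 1/4 = 84.75
  clean-shank pea-comb: 339 × 1/4 = 84.75
  clean-shank single-comb: 339 × 1/4 = 84.75
χ² = Σ (O − E)² / E
  feathered-shank pea-comb: (84 − 84.75)² / 84.75 = 0.0066
  feathered-shank single-comb: (84 − 84.75)² / 84.75 = 0.0066
  clean-shank pea-comb: (84 − 84.75)² / 84.75 = 0.0066
  clean-shank single-comb: (87 − 84.75)² / 84.75 = 0.0597
χ² = 0.0066 + 0.0066 + 0.0066 + 0.0597 = 0.0795 ≈ 0.080
Degrees of freedom = 4 − 1 = 3; critical value at α = 0.05 is 7.815.
Since 0.080 < 7.815, we fail to reject the null hypothesis — the data are consistent with the 1:1:1:1 ratio.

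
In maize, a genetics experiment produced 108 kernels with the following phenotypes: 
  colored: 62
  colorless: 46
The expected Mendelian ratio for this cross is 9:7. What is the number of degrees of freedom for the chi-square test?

1

A goodness-of-fit test with 2 phenotype classes has df = 2 − 1 = 1.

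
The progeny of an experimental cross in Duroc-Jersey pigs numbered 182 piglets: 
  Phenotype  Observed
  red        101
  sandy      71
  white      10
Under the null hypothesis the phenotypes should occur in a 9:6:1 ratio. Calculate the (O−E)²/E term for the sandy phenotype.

0.111

Expected counts for N = 182 under a 9:6:1 ratio (total parts = 16):
  red: 182 × 9/16 = 102.375
  sandy: 182 × 6/16 = 68.25
  white: 182 × 1/16 = 11.375
Contribution of sandy: (71 − 68.25)² / 68.25 = 0.1108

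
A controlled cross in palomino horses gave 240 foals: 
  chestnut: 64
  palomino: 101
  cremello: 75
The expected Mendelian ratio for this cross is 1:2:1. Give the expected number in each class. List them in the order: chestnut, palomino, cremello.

The 1:2:1 ratio has 4 parts, so with N = 240 the expected counts are:
  chestnut: 240 × 1/4 = 60
  palomino: 240 × 2/4 = 120
  cremello: 240 × 1/4 = 60

60, 120, 60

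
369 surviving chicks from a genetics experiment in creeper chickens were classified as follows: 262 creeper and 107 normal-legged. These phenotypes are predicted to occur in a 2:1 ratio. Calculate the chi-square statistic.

3.122

Total ratio parts = 3. Expected numbers out of 369:
  creeper: 369 × 2/3 = 246
  normal-legged: 369 × 1/3 = 123
χ² = Σ (O − E)² / E
  creeper: (262 − 246)² / 246 = 1.0407
  normal-legged: (107 − 123)² / 123 = 2.0813
χ² = 1.0407 + 2.0813 = 3.122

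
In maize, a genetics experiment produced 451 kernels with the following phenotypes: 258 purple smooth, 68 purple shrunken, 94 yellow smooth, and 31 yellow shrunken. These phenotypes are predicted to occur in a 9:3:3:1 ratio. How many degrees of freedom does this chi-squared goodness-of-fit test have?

A goodness-of-fit test with 4 phenotype classes has df = 4 − 1 = 3.

3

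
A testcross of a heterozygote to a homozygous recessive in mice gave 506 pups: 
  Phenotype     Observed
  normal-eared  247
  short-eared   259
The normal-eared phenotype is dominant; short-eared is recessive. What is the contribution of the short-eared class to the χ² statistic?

0.142

A testcross of a heterozygote (Aa × aa) gives a 1:1 phenotypic ratio.
Under the 1:1 hypothesis (Σ ratio = 2, N = 506):
  normal-eared: 506 × 1/2 = 253
  short-eared: 506 × 1/2 = 253
Contribution of short-eared: (259 − 253)² / 253 = 0.1423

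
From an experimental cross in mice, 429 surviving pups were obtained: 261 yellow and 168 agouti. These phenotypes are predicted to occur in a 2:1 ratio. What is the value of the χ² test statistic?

6.556

Under the 2:1 hypothesis (Σ ratio = 3, N = 429):
  yellow: 429 × 2/3 = 286
  agouti: 429 × 1/3 = 143
χ² = Σ (O − E)² / E
  yellow: (261 − 286)² / 286 = 2.1853
  agouti: (168 − 143)² / 143 = 4.3706
χ² = 2.1853 + 4.3706 = 6.5559 ≈ 6.556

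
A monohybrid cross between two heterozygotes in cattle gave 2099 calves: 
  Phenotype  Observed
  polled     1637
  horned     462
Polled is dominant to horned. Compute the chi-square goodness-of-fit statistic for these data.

10.005

For a monohybrid cross between heterozygotes with complete dominance, the expected phenotypic ratio is 3:1.
Expected counts for N = 2099 under a 3:1 ratio (total parts = 4):
  polled: 2099 × 3/4 = 1574.25
  horned: 2099 × 1/4 = 524.75
χ² = Σ (O − E)² / E
  polled: (1637 − 1574.25)² / 1574.25 = 2.5012
  horned: (462 − 524.75)² / 524.75 = 7.5037
χ² = 2.5012 + 7.5037 = 10.0049 ≈ 10.005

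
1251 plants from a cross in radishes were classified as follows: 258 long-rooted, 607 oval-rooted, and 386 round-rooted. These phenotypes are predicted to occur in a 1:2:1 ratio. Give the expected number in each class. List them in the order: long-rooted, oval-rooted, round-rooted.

The 1:2:1 ratio has 4 parts, so with N = 1251 the expected counts are:
  long-rooted: 1251 × 1/4 = 312.75
  oval-rooted: 1251 × 2/4 = 625.5
  round-rooted: 1251 × 1/4 = 312.75

312.75, 625.5, 312.75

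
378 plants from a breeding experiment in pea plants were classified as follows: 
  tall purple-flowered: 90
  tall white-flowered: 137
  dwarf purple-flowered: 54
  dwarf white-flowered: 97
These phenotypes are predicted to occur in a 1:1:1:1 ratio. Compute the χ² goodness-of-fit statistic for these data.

36.751

Under the 1:1:1:1 hypothesis (Σ ratio = 4, N = 378):
  tall purple-flowered: 378 × 1/4 = 94.5
  tall white-flowered: 378 × 1/4 = 94.5
  dwarf purple-flowered: 378 × 1/4 = 94.5
  dwarf white-flowered: 378 × 1/4 = 94.5
χ² = Σ (O − E)² / E
  tall purple-flowered: (90 − 94.5)² / 94.5 = 0.2143
  tall white-flowered: (137 − 94.5)² / 94.5 = 19.1138
  dwarf purple-flowered: (54 − 94.5)² / 94.5 = 17.3571
  dwarf white-flowered: (97 − 94.5)² / 94.5 = 0.0661
χ² = 0.2143 + 19.1138 + 17.3571 + 0.0661 = 36.7513 ≈ 36.751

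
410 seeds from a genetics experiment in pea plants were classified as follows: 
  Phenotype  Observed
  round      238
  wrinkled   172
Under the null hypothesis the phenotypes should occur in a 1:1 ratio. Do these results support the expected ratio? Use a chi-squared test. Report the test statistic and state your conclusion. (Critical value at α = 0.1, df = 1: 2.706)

Expected counts for N = 410 under a 1:1 ratio (total parts = 2):
  round: 410 × 1/2 = 205
  wrinkled: 410 × 1/2 = 205
χ² = Σ (O − E)² / E
  round: (238 − 205)² / 205 = 5.3122
  wrinkled: (172 − 205)² / 205 = 5.3122
χ² = 5.3122 + 5.3122 = 10.6244 ≈ 10.624
Degrees of freedom = 2 − 1 = 1; critical value at α = 0.1 is 2.706.
Since 10.624 > 2.706, we reject the null hypothesis — the data do not fit the 1:1 ratio.

10.624; not consistent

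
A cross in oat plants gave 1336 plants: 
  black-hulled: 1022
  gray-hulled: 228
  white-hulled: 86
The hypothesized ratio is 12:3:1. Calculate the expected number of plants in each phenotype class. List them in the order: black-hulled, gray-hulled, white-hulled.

Expected counts for N = 1336 under a 12:3:1 ratio (total parts = 16):
  black-hulled: 1336 × 12/16 = 1002
  gray-hulled: 1336 × 3/16 = 250.5
  white-hulled: 1336 × 1/16 = 83.5

1002, 250.5, 83.5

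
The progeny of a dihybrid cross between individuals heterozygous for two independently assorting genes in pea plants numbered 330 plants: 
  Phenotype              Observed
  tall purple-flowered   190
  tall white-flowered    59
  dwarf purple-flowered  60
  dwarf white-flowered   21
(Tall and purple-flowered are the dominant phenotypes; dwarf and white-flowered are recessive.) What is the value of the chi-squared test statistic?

A dihybrid F₂ with independent assortment and complete dominance at both loci gives a 9:3:3:1 phenotypic ratio.
The 9:3:3:1 ratio has 16 parts, so with N = 330 the expected counts are:
  tall purple-flowered: 330 × 9/16 = 185.625
  tall white-flowered: 330 × 3/16 = 61.875
  dwarf purple-flowered: 330 × 3/16 = 61.875
  dwarf white-flowered: 330 × 1/16 = 20.625
χ² = Σ (O − E)² / E
  tall purple-flowered: (190 − 185.625)² / 185.625 = 0.1031
  tall white-flowered: (59 − 61.875)² / 61.875 = 0.1336
  dwarf purple-flowered: (60 − 61.875)² / 61.875 = 0.0568
  dwarf white-flowered: (21 − 20.625)² / 20.625 = 0.0068
χ² = 0.1031 + 0.1336 + 0.0568 + 0.0068 = 0.3003 ≈ 0.300

0.300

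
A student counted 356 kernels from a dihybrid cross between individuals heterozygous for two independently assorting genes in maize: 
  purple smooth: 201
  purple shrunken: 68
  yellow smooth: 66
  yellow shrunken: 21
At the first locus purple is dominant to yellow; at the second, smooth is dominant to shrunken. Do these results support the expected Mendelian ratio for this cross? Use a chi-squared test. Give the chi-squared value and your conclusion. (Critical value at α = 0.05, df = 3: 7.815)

A dihybrid F₂ with independent assortment and complete dominance at both loci gives a 9:3:3:1 phenotypic ratio.
Expected counts for N = 356 under a 9:3:3:1 ratio (total parts = 16):
  purple smooth: 356 × 9/16 = 200.25
  purple shrunken: 356 × 3/16 = 66.75
  yellow smooth: 356 × 3/16 = 66.75
  yellow shrunken: 356 × 1/16 = 22.25
χ² = Σ (O − E)² / E
  purple smooth: (201 − 200.25)² / 200.25 = 0.0028
  purple shrunken: (68 − 66.75)² / 66.75 = 0.0234
  yellow smooth: (66 − 66.75)² / 66.75 = 0.0084
  yellow shrunken: (21 − 22.25)² / 22.25 = 0.0702
χ² = 0.0028 + 0.0234 + 0.0084 + 0.0702 = 0.1048 ≈ 0.105
Degrees of freedom = 4 − 1 = 3; critical value at α = 0.05 is 7.815.
Since 0.105 < 7.815, we fail to reject the null hypothesis — the data are consistent with the 9:3:3:1 ratio.

0.105; consistent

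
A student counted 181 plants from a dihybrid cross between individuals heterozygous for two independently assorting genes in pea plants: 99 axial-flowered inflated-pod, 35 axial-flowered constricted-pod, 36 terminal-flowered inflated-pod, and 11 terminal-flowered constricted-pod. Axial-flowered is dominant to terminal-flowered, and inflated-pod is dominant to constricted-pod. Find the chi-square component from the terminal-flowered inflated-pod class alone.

A dihybrid F₂ with independent assortment and complete dominance at both loci gives a 9:3:3:1 phenotypic ratio.
The 9:3:3:1 ratio has 16 parts, so with N = 181 the expected counts are:
  axial-flowered inflated-pod: 181 × 9/16 = 101.8125
  axial-flowered constricted-pod: 181 × 3/16 = 33.9375
  terminal-flowered inflated-pod: 181 × 3/16 = 33.9375
  terminal-flowered constricted-pod: 181 × 1/16 = 11.3125
Contribution of terminal-flowered inflated-pod: (36 − 33.9375)² / 33.9375 = 0.1253

0.125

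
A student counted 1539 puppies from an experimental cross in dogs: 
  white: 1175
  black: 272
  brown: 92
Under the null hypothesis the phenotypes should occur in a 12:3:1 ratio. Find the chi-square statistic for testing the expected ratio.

Expected counts for N = 1539 under a 12:3:1 ratio (total parts = 16):
  white: 1539 × 12/16 = 1154.25
  black: 1539 × 3/16 = 288.5625
  brown: 1539 × 1/16 = 96.1875
χ² = Σ (O − E)² / E
  white: (1175 − 1154.25)² / 1154.25 = 0.3730
  black: (272 − 288.5625)² / 288.5625 = 0.9506
  brown: (92 − 96.1875)² / 96.1875 = 0.1823
χ² = 0.3730 + 0.9506 + 0.1823 = 1.5059 ≈ 1.506

1.506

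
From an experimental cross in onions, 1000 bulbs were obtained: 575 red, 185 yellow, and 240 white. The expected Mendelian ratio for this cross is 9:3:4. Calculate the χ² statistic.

0.711

Expected counts for N = 1000 under a 9:3:4 ratio (total parts = 16):
  red: 1000 × 9/16 = 562.5
  yellow: 1000 × 3/16 = 187.5
  white: 1000 × 4/16 = 250
χ² = Σ (O − E)² / E
  red: (575 − 562.5)² / 562.5 = 0.2778
  yellow: (185 − 187.5)² / 187.5 = 0.0333
  white: (240 − 250)² / 250 = 0.4000
χ² = 0.2778 + 0.0333 + 0.4000 = 0.7111 ≈ 0.711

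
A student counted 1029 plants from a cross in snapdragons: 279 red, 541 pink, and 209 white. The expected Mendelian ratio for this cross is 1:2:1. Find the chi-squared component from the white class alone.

Total ratio parts = 4. Expected numbers out of 1029:
  red: 1029 × 1/4 = 257.25
  pink: 1029 × 2/4 = 514.5
  white: 1029 × 1/4 = 257.25
Contribution of white: (209 − 257.25)² / 257.25 = 9.0498

9.050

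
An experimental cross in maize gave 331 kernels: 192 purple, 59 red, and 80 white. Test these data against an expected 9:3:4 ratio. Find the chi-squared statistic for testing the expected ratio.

0.424

The 9:3:4 ratio has 16 parts, so with N = 331 the expected counts are:
  purple: 331 × 9/16 = 186.1875
  red: 331 × 3/16 = 62.0625
  white: 331 × 4/16 = 82.75
χ² = Σ (O − E)² / E
  purple: (192 − 186.1875)² / 186.1875 = 0.1815
  red: (59 − 62.0625)² / 62.0625 = 0.1511
  white: (80 − 82.75)² / 82.75 = 0.0914
χ² = 0.1815 + 0.1511 + 0.0914 = 0.424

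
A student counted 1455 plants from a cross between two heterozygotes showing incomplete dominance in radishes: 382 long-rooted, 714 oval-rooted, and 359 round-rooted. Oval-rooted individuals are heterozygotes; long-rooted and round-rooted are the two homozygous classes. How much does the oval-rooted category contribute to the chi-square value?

With incomplete dominance, a heterozygote × heterozygote cross gives a 1:2:1 phenotypic ratio.
The 1:2:1 ratio has 4 parts, so with N = 1455 the expected counts are:
  long-rooted: 1455 × 1/4 = 363.75
  oval-rooted: 1455 × 2/4 = 727.5
  round-rooted: 1455 × 1/4 = 363.75
Contribution of oval-rooted: (714 − 727.5)² / 727.5 = 0.2505

0.251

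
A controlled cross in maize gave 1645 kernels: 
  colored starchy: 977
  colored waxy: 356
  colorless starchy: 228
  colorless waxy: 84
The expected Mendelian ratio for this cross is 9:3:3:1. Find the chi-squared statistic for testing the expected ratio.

34.641

The 9:3:3:1 ratio has 16 parts, so with N = 1645 the expected counts are:
  colored starchy: 1645 × 9/16 = 925.3125
  colored waxy: 1645 × 3/16 = 308.4375
  colorless starchy: 1645 × 3/16 = 308.4375
  colorless waxy: 1645 × 1/16 = 102.8125
χ² = Σ (O − E)² / E
  colored starchy: (977 − 925.3125)² / 925.3125 = 2.8872
  colored waxy: (356 − 308.4375)² / 308.4375 = 7.3344
  colorless starchy: (228 − 308.4375)² / 308.4375 = 20.9773
  colorless waxy: (84 − 102.8125)² / 102.8125 = 3.4423
χ² = 2.8872 + 7.3344 + 20.9773 + 3.4423 = 34.6412 ≈ 34.641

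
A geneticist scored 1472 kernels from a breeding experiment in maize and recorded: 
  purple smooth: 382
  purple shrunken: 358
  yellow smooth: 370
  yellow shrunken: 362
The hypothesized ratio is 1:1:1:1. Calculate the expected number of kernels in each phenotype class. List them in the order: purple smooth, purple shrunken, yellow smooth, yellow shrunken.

368, 368, 368, 368

Expected counts for N = 1472 under a 1:1:1:1 ratio (total parts = 4):
  purple smooth: 1472 × 1/4 = 368
  purple shrunken: 1472 × 1/4 = 368
  yellow smooth: 1472 × 1/4 = 368
  yellow shrunken: 1472 × 1/4 = 368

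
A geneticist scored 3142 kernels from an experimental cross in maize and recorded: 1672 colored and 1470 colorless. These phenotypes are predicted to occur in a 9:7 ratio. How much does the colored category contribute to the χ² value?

The 9:7 ratio has 16 parts, so with N = 3142 the expected counts are:
  colored: 3142 × 9/16 = 1767.375
  colorless: 3142 × 7/16 = 1374.625
Contribution of colored: (1672 − 1767.375)² / 1767.375 = 5.1468

5.147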